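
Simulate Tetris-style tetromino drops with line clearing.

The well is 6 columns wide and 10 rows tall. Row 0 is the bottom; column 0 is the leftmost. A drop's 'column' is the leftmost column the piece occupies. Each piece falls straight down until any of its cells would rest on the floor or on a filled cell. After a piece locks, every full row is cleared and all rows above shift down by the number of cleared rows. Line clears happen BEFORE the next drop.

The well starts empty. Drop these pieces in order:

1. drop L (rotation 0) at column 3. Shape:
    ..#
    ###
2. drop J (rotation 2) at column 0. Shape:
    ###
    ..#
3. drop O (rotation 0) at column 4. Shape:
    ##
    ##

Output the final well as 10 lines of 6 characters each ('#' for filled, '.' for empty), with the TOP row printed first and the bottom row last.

Drop 1: L rot0 at col 3 lands with bottom-row=0; cleared 0 line(s) (total 0); column heights now [0 0 0 1 1 2], max=2
Drop 2: J rot2 at col 0 lands with bottom-row=0; cleared 0 line(s) (total 0); column heights now [2 2 2 1 1 2], max=2
Drop 3: O rot0 at col 4 lands with bottom-row=2; cleared 0 line(s) (total 0); column heights now [2 2 2 1 4 4], max=4

Answer: ......
......
......
......
......
......
....##
....##
###..#
..####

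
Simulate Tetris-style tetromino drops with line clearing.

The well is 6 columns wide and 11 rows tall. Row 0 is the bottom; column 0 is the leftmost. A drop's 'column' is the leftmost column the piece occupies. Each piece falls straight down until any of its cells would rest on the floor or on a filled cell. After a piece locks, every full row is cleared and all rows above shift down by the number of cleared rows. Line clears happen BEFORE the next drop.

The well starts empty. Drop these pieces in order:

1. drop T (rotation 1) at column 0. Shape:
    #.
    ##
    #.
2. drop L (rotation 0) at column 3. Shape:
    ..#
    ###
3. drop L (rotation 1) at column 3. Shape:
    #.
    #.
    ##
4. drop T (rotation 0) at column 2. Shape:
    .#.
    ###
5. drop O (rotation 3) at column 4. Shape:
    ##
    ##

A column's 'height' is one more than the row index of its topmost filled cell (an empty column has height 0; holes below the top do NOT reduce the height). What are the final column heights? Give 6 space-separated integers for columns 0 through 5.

Drop 1: T rot1 at col 0 lands with bottom-row=0; cleared 0 line(s) (total 0); column heights now [3 2 0 0 0 0], max=3
Drop 2: L rot0 at col 3 lands with bottom-row=0; cleared 0 line(s) (total 0); column heights now [3 2 0 1 1 2], max=3
Drop 3: L rot1 at col 3 lands with bottom-row=1; cleared 0 line(s) (total 0); column heights now [3 2 0 4 2 2], max=4
Drop 4: T rot0 at col 2 lands with bottom-row=4; cleared 0 line(s) (total 0); column heights now [3 2 5 6 5 2], max=6
Drop 5: O rot3 at col 4 lands with bottom-row=5; cleared 0 line(s) (total 0); column heights now [3 2 5 6 7 7], max=7

Answer: 3 2 5 6 7 7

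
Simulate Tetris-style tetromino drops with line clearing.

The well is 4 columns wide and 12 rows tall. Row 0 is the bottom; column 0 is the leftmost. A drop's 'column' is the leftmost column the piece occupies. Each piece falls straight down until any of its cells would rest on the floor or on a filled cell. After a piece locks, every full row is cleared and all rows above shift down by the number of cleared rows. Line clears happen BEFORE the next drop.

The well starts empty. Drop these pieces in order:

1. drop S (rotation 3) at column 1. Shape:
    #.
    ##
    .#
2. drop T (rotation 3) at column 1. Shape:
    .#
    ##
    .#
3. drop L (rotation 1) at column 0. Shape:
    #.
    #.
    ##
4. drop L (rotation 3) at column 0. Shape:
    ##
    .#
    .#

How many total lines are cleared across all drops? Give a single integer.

Drop 1: S rot3 at col 1 lands with bottom-row=0; cleared 0 line(s) (total 0); column heights now [0 3 2 0], max=3
Drop 2: T rot3 at col 1 lands with bottom-row=2; cleared 0 line(s) (total 0); column heights now [0 4 5 0], max=5
Drop 3: L rot1 at col 0 lands with bottom-row=4; cleared 0 line(s) (total 0); column heights now [7 5 5 0], max=7
Drop 4: L rot3 at col 0 lands with bottom-row=5; cleared 0 line(s) (total 0); column heights now [8 8 5 0], max=8

Answer: 0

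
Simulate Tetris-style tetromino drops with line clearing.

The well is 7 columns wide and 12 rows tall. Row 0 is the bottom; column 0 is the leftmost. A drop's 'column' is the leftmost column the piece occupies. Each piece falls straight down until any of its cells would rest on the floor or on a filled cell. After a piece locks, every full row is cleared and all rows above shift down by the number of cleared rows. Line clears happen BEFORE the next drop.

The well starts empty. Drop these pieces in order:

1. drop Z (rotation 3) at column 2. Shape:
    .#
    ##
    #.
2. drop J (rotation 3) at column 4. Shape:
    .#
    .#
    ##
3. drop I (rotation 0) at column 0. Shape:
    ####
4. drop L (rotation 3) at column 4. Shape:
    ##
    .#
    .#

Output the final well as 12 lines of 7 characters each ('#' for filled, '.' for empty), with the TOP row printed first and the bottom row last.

Answer: .......
.......
.......
.......
.......
.......
....##.
.....#.
####.#.
...#.#.
..##.#.
..#.##.

Derivation:
Drop 1: Z rot3 at col 2 lands with bottom-row=0; cleared 0 line(s) (total 0); column heights now [0 0 2 3 0 0 0], max=3
Drop 2: J rot3 at col 4 lands with bottom-row=0; cleared 0 line(s) (total 0); column heights now [0 0 2 3 1 3 0], max=3
Drop 3: I rot0 at col 0 lands with bottom-row=3; cleared 0 line(s) (total 0); column heights now [4 4 4 4 1 3 0], max=4
Drop 4: L rot3 at col 4 lands with bottom-row=3; cleared 0 line(s) (total 0); column heights now [4 4 4 4 6 6 0], max=6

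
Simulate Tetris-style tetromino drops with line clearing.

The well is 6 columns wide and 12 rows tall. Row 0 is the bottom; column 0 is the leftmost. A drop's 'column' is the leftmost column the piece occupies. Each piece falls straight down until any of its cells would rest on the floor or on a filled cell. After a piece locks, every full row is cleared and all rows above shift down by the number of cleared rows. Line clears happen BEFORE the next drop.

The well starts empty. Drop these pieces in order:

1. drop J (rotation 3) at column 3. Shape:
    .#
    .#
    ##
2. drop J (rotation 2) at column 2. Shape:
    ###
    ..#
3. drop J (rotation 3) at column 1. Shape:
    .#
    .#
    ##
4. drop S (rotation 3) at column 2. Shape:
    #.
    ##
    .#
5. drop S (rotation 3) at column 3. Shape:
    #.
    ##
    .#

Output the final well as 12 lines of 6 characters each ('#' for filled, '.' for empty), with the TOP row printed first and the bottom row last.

Answer: ......
...#..
..###.
..###.
..##..
..#...
.##...
..###.
....#.
....#.
....#.
...##.

Derivation:
Drop 1: J rot3 at col 3 lands with bottom-row=0; cleared 0 line(s) (total 0); column heights now [0 0 0 1 3 0], max=3
Drop 2: J rot2 at col 2 lands with bottom-row=3; cleared 0 line(s) (total 0); column heights now [0 0 5 5 5 0], max=5
Drop 3: J rot3 at col 1 lands with bottom-row=5; cleared 0 line(s) (total 0); column heights now [0 6 8 5 5 0], max=8
Drop 4: S rot3 at col 2 lands with bottom-row=7; cleared 0 line(s) (total 0); column heights now [0 6 10 9 5 0], max=10
Drop 5: S rot3 at col 3 lands with bottom-row=8; cleared 0 line(s) (total 0); column heights now [0 6 10 11 10 0], max=11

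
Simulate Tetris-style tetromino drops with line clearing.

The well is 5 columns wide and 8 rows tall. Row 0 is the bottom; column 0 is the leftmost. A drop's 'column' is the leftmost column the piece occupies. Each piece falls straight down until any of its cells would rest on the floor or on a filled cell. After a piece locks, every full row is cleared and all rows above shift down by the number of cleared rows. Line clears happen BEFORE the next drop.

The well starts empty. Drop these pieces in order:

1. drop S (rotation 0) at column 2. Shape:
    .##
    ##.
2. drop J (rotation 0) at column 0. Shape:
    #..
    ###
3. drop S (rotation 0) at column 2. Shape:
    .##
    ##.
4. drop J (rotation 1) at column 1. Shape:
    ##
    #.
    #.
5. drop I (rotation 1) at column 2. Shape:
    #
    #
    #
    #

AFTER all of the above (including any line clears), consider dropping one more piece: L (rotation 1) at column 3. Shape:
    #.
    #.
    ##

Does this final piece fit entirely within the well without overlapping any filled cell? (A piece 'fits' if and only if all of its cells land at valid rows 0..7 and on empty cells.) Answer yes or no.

Answer: yes

Derivation:
Drop 1: S rot0 at col 2 lands with bottom-row=0; cleared 0 line(s) (total 0); column heights now [0 0 1 2 2], max=2
Drop 2: J rot0 at col 0 lands with bottom-row=1; cleared 1 line(s) (total 1); column heights now [2 0 1 1 0], max=2
Drop 3: S rot0 at col 2 lands with bottom-row=1; cleared 0 line(s) (total 1); column heights now [2 0 2 3 3], max=3
Drop 4: J rot1 at col 1 lands with bottom-row=0; cleared 0 line(s) (total 1); column heights now [2 3 3 3 3], max=3
Drop 5: I rot1 at col 2 lands with bottom-row=3; cleared 0 line(s) (total 1); column heights now [2 3 7 3 3], max=7
Test piece L rot1 at col 3 (width 2): heights before test = [2 3 7 3 3]; fits = True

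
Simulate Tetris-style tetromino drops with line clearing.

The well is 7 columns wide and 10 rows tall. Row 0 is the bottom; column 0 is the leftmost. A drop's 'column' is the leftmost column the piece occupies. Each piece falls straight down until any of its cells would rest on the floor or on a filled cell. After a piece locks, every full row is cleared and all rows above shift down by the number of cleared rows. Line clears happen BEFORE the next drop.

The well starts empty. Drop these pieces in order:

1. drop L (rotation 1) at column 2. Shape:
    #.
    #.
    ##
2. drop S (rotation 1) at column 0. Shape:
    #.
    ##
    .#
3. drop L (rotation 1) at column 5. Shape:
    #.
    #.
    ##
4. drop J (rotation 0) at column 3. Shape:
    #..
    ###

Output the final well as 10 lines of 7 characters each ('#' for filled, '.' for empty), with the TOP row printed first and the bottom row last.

Answer: .......
.......
.......
.......
.......
...#...
...###.
#.#..#.
###..#.
.###.##

Derivation:
Drop 1: L rot1 at col 2 lands with bottom-row=0; cleared 0 line(s) (total 0); column heights now [0 0 3 1 0 0 0], max=3
Drop 2: S rot1 at col 0 lands with bottom-row=0; cleared 0 line(s) (total 0); column heights now [3 2 3 1 0 0 0], max=3
Drop 3: L rot1 at col 5 lands with bottom-row=0; cleared 0 line(s) (total 0); column heights now [3 2 3 1 0 3 1], max=3
Drop 4: J rot0 at col 3 lands with bottom-row=3; cleared 0 line(s) (total 0); column heights now [3 2 3 5 4 4 1], max=5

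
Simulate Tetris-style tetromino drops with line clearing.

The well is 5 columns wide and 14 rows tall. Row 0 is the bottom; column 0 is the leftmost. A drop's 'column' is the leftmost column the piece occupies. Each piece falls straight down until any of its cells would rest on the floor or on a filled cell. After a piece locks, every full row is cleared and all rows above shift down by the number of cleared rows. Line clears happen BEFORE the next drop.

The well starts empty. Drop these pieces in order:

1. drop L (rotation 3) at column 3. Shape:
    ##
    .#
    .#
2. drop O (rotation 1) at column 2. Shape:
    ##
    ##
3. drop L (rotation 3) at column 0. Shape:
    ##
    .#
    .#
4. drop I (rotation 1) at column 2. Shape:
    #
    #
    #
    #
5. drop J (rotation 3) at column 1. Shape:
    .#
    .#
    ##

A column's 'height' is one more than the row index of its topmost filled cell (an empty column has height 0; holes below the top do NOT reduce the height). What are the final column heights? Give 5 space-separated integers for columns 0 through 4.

Drop 1: L rot3 at col 3 lands with bottom-row=0; cleared 0 line(s) (total 0); column heights now [0 0 0 3 3], max=3
Drop 2: O rot1 at col 2 lands with bottom-row=3; cleared 0 line(s) (total 0); column heights now [0 0 5 5 3], max=5
Drop 3: L rot3 at col 0 lands with bottom-row=0; cleared 0 line(s) (total 0); column heights now [3 3 5 5 3], max=5
Drop 4: I rot1 at col 2 lands with bottom-row=5; cleared 0 line(s) (total 0); column heights now [3 3 9 5 3], max=9
Drop 5: J rot3 at col 1 lands with bottom-row=9; cleared 0 line(s) (total 0); column heights now [3 10 12 5 3], max=12

Answer: 3 10 12 5 3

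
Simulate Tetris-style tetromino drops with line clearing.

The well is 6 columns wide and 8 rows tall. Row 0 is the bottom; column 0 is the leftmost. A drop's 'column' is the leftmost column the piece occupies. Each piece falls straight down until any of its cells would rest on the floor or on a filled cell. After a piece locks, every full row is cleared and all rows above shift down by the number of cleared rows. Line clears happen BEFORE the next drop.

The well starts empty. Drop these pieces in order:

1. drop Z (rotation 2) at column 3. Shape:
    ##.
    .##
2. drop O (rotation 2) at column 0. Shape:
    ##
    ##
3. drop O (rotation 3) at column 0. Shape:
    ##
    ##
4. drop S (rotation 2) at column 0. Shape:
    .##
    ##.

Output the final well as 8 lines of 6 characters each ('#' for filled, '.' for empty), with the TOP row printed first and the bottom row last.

Answer: ......
......
.##...
##....
##....
##....
##.##.
##..##

Derivation:
Drop 1: Z rot2 at col 3 lands with bottom-row=0; cleared 0 line(s) (total 0); column heights now [0 0 0 2 2 1], max=2
Drop 2: O rot2 at col 0 lands with bottom-row=0; cleared 0 line(s) (total 0); column heights now [2 2 0 2 2 1], max=2
Drop 3: O rot3 at col 0 lands with bottom-row=2; cleared 0 line(s) (total 0); column heights now [4 4 0 2 2 1], max=4
Drop 4: S rot2 at col 0 lands with bottom-row=4; cleared 0 line(s) (total 0); column heights now [5 6 6 2 2 1], max=6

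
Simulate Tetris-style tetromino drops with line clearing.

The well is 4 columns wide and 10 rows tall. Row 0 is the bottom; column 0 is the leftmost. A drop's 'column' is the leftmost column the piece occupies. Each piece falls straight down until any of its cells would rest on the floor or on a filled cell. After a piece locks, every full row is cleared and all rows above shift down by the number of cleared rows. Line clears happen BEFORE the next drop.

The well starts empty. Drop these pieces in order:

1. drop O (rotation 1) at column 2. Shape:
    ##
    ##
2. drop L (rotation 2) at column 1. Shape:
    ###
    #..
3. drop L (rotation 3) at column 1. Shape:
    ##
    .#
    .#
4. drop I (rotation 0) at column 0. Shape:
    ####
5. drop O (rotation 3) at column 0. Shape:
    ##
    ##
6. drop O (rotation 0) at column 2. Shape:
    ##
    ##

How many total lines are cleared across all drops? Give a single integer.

Answer: 3

Derivation:
Drop 1: O rot1 at col 2 lands with bottom-row=0; cleared 0 line(s) (total 0); column heights now [0 0 2 2], max=2
Drop 2: L rot2 at col 1 lands with bottom-row=1; cleared 0 line(s) (total 0); column heights now [0 3 3 3], max=3
Drop 3: L rot3 at col 1 lands with bottom-row=3; cleared 0 line(s) (total 0); column heights now [0 6 6 3], max=6
Drop 4: I rot0 at col 0 lands with bottom-row=6; cleared 1 line(s) (total 1); column heights now [0 6 6 3], max=6
Drop 5: O rot3 at col 0 lands with bottom-row=6; cleared 0 line(s) (total 1); column heights now [8 8 6 3], max=8
Drop 6: O rot0 at col 2 lands with bottom-row=6; cleared 2 line(s) (total 3); column heights now [0 6 6 3], max=6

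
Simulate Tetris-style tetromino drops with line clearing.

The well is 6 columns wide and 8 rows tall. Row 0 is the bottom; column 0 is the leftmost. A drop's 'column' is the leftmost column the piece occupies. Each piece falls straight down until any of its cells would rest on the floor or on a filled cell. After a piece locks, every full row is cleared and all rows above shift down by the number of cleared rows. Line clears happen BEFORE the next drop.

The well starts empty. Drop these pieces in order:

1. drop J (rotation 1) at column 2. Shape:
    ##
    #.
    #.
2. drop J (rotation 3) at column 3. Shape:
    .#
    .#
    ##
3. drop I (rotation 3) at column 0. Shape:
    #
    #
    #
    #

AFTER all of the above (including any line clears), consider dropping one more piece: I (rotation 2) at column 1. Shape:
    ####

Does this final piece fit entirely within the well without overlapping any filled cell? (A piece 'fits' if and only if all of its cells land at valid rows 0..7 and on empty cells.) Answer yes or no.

Drop 1: J rot1 at col 2 lands with bottom-row=0; cleared 0 line(s) (total 0); column heights now [0 0 3 3 0 0], max=3
Drop 2: J rot3 at col 3 lands with bottom-row=3; cleared 0 line(s) (total 0); column heights now [0 0 3 4 6 0], max=6
Drop 3: I rot3 at col 0 lands with bottom-row=0; cleared 0 line(s) (total 0); column heights now [4 0 3 4 6 0], max=6
Test piece I rot2 at col 1 (width 4): heights before test = [4 0 3 4 6 0]; fits = True

Answer: yes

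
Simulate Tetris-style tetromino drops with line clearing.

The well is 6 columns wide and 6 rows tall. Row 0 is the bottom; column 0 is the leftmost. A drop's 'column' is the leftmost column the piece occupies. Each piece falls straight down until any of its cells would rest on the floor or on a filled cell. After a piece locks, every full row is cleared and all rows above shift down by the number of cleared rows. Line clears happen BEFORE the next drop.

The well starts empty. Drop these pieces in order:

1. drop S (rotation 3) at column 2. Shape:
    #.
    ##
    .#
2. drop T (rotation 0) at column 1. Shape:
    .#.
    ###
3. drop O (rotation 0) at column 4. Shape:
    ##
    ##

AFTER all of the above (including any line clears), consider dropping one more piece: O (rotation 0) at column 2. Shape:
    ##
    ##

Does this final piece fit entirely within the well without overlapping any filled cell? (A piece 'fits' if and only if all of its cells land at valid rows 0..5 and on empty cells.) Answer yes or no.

Answer: no

Derivation:
Drop 1: S rot3 at col 2 lands with bottom-row=0; cleared 0 line(s) (total 0); column heights now [0 0 3 2 0 0], max=3
Drop 2: T rot0 at col 1 lands with bottom-row=3; cleared 0 line(s) (total 0); column heights now [0 4 5 4 0 0], max=5
Drop 3: O rot0 at col 4 lands with bottom-row=0; cleared 0 line(s) (total 0); column heights now [0 4 5 4 2 2], max=5
Test piece O rot0 at col 2 (width 2): heights before test = [0 4 5 4 2 2]; fits = False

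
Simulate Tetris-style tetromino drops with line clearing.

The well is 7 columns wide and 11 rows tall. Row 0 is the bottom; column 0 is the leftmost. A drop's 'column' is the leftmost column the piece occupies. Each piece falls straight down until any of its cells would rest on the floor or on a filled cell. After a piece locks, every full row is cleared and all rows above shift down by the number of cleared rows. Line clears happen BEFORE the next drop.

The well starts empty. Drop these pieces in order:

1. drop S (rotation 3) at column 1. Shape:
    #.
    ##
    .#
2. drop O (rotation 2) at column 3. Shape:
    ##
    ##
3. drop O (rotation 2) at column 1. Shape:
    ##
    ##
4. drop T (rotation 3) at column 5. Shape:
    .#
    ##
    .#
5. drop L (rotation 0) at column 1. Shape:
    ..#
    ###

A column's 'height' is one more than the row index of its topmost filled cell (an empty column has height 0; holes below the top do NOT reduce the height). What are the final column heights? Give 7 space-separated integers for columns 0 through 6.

Drop 1: S rot3 at col 1 lands with bottom-row=0; cleared 0 line(s) (total 0); column heights now [0 3 2 0 0 0 0], max=3
Drop 2: O rot2 at col 3 lands with bottom-row=0; cleared 0 line(s) (total 0); column heights now [0 3 2 2 2 0 0], max=3
Drop 3: O rot2 at col 1 lands with bottom-row=3; cleared 0 line(s) (total 0); column heights now [0 5 5 2 2 0 0], max=5
Drop 4: T rot3 at col 5 lands with bottom-row=0; cleared 0 line(s) (total 0); column heights now [0 5 5 2 2 2 3], max=5
Drop 5: L rot0 at col 1 lands with bottom-row=5; cleared 0 line(s) (total 0); column heights now [0 6 6 7 2 2 3], max=7

Answer: 0 6 6 7 2 2 3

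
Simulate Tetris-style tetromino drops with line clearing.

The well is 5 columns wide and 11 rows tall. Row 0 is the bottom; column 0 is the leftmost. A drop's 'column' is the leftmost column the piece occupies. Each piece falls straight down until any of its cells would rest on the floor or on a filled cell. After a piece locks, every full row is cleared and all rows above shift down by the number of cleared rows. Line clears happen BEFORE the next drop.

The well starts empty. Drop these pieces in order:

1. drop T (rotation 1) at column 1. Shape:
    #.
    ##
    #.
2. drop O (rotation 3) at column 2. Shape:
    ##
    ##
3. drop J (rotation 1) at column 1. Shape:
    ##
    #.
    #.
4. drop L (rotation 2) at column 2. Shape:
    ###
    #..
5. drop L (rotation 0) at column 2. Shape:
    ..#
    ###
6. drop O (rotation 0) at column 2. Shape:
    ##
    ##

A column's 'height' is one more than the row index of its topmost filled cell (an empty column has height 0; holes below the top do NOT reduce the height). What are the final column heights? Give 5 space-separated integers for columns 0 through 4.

Drop 1: T rot1 at col 1 lands with bottom-row=0; cleared 0 line(s) (total 0); column heights now [0 3 2 0 0], max=3
Drop 2: O rot3 at col 2 lands with bottom-row=2; cleared 0 line(s) (total 0); column heights now [0 3 4 4 0], max=4
Drop 3: J rot1 at col 1 lands with bottom-row=3; cleared 0 line(s) (total 0); column heights now [0 6 6 4 0], max=6
Drop 4: L rot2 at col 2 lands with bottom-row=6; cleared 0 line(s) (total 0); column heights now [0 6 8 8 8], max=8
Drop 5: L rot0 at col 2 lands with bottom-row=8; cleared 0 line(s) (total 0); column heights now [0 6 9 9 10], max=10
Drop 6: O rot0 at col 2 lands with bottom-row=9; cleared 0 line(s) (total 0); column heights now [0 6 11 11 10], max=11

Answer: 0 6 11 11 10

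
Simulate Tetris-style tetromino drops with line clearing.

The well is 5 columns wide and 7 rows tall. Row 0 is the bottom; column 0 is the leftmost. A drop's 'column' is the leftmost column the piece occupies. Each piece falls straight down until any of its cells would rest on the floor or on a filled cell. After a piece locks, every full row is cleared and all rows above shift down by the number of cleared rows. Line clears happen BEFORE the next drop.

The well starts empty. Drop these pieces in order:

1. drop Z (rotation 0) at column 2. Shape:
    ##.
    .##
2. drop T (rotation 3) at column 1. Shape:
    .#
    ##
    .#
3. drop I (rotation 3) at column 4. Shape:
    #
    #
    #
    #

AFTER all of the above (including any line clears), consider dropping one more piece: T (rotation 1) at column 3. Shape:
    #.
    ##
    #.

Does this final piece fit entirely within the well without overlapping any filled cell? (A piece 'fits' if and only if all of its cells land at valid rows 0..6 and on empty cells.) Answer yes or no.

Drop 1: Z rot0 at col 2 lands with bottom-row=0; cleared 0 line(s) (total 0); column heights now [0 0 2 2 1], max=2
Drop 2: T rot3 at col 1 lands with bottom-row=2; cleared 0 line(s) (total 0); column heights now [0 4 5 2 1], max=5
Drop 3: I rot3 at col 4 lands with bottom-row=1; cleared 0 line(s) (total 0); column heights now [0 4 5 2 5], max=5
Test piece T rot1 at col 3 (width 2): heights before test = [0 4 5 2 5]; fits = True

Answer: yes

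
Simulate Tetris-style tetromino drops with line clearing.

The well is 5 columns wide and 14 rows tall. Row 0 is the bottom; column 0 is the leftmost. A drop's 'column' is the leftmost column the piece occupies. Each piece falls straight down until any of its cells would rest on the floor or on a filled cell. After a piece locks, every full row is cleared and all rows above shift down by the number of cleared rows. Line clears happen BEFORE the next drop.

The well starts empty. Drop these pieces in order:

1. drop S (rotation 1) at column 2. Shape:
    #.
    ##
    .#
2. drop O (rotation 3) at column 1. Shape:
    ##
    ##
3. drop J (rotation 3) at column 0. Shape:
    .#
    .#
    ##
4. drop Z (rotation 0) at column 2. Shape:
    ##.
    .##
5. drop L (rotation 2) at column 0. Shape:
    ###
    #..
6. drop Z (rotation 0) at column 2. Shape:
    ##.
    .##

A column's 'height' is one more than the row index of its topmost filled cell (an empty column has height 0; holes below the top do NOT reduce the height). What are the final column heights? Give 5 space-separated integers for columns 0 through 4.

Answer: 8 8 9 9 5

Derivation:
Drop 1: S rot1 at col 2 lands with bottom-row=0; cleared 0 line(s) (total 0); column heights now [0 0 3 2 0], max=3
Drop 2: O rot3 at col 1 lands with bottom-row=3; cleared 0 line(s) (total 0); column heights now [0 5 5 2 0], max=5
Drop 3: J rot3 at col 0 lands with bottom-row=5; cleared 0 line(s) (total 0); column heights now [6 8 5 2 0], max=8
Drop 4: Z rot0 at col 2 lands with bottom-row=4; cleared 0 line(s) (total 0); column heights now [6 8 6 6 5], max=8
Drop 5: L rot2 at col 0 lands with bottom-row=7; cleared 0 line(s) (total 0); column heights now [9 9 9 6 5], max=9
Drop 6: Z rot0 at col 2 lands with bottom-row=8; cleared 1 line(s) (total 1); column heights now [8 8 9 9 5], max=9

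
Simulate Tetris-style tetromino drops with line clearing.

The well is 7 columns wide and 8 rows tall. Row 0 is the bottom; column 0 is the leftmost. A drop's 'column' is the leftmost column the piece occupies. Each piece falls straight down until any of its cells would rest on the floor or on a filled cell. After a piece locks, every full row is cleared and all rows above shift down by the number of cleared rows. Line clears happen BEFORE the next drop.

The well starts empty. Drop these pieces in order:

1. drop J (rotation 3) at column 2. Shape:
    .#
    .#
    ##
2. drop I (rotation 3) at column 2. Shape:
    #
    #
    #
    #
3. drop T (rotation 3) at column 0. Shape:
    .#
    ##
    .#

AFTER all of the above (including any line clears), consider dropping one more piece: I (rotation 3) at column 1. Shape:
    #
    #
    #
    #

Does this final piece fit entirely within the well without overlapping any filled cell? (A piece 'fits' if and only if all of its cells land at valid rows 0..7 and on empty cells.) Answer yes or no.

Drop 1: J rot3 at col 2 lands with bottom-row=0; cleared 0 line(s) (total 0); column heights now [0 0 1 3 0 0 0], max=3
Drop 2: I rot3 at col 2 lands with bottom-row=1; cleared 0 line(s) (total 0); column heights now [0 0 5 3 0 0 0], max=5
Drop 3: T rot3 at col 0 lands with bottom-row=0; cleared 0 line(s) (total 0); column heights now [2 3 5 3 0 0 0], max=5
Test piece I rot3 at col 1 (width 1): heights before test = [2 3 5 3 0 0 0]; fits = True

Answer: yes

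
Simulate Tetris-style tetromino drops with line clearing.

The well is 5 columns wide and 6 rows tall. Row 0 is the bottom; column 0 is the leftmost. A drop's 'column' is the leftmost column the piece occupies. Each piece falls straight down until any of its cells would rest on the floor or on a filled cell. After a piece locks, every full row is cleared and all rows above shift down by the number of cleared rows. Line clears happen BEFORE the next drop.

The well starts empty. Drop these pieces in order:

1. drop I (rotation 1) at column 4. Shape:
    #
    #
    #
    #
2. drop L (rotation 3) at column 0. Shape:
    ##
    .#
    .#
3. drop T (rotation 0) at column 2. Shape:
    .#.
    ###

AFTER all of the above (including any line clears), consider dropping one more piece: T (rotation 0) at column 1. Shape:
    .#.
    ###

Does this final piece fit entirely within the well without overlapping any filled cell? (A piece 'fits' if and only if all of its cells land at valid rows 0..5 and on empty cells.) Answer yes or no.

Drop 1: I rot1 at col 4 lands with bottom-row=0; cleared 0 line(s) (total 0); column heights now [0 0 0 0 4], max=4
Drop 2: L rot3 at col 0 lands with bottom-row=0; cleared 0 line(s) (total 0); column heights now [3 3 0 0 4], max=4
Drop 3: T rot0 at col 2 lands with bottom-row=4; cleared 0 line(s) (total 0); column heights now [3 3 5 6 5], max=6
Test piece T rot0 at col 1 (width 3): heights before test = [3 3 5 6 5]; fits = False

Answer: no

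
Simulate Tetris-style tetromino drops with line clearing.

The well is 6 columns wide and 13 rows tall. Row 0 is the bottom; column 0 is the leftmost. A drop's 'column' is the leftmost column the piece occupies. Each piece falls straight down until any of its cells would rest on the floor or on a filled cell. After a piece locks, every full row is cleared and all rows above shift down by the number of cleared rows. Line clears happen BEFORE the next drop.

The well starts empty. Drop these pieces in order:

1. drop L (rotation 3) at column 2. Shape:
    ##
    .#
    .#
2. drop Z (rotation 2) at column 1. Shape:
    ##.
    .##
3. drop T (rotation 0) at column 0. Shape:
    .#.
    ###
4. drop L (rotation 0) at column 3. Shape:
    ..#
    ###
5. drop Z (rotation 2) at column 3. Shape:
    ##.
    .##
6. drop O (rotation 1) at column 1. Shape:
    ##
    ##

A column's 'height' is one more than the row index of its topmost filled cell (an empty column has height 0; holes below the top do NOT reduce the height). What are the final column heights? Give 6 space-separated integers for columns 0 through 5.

Drop 1: L rot3 at col 2 lands with bottom-row=0; cleared 0 line(s) (total 0); column heights now [0 0 3 3 0 0], max=3
Drop 2: Z rot2 at col 1 lands with bottom-row=3; cleared 0 line(s) (total 0); column heights now [0 5 5 4 0 0], max=5
Drop 3: T rot0 at col 0 lands with bottom-row=5; cleared 0 line(s) (total 0); column heights now [6 7 6 4 0 0], max=7
Drop 4: L rot0 at col 3 lands with bottom-row=4; cleared 0 line(s) (total 0); column heights now [6 7 6 5 5 6], max=7
Drop 5: Z rot2 at col 3 lands with bottom-row=6; cleared 0 line(s) (total 0); column heights now [6 7 6 8 8 7], max=8
Drop 6: O rot1 at col 1 lands with bottom-row=7; cleared 0 line(s) (total 0); column heights now [6 9 9 8 8 7], max=9

Answer: 6 9 9 8 8 7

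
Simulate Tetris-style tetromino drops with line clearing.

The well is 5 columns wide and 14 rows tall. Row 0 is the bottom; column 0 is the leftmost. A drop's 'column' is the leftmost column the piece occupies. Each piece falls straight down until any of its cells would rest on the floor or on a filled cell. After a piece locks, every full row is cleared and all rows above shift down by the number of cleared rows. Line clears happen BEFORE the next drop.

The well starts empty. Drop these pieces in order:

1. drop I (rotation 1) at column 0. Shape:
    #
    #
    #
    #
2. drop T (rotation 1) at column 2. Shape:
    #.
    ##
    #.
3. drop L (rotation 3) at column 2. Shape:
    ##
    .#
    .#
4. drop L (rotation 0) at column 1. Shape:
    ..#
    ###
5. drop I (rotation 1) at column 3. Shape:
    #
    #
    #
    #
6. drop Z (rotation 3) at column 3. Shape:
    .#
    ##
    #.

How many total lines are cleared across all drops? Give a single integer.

Drop 1: I rot1 at col 0 lands with bottom-row=0; cleared 0 line(s) (total 0); column heights now [4 0 0 0 0], max=4
Drop 2: T rot1 at col 2 lands with bottom-row=0; cleared 0 line(s) (total 0); column heights now [4 0 3 2 0], max=4
Drop 3: L rot3 at col 2 lands with bottom-row=2; cleared 0 line(s) (total 0); column heights now [4 0 5 5 0], max=5
Drop 4: L rot0 at col 1 lands with bottom-row=5; cleared 0 line(s) (total 0); column heights now [4 6 6 7 0], max=7
Drop 5: I rot1 at col 3 lands with bottom-row=7; cleared 0 line(s) (total 0); column heights now [4 6 6 11 0], max=11
Drop 6: Z rot3 at col 3 lands with bottom-row=11; cleared 0 line(s) (total 0); column heights now [4 6 6 13 14], max=14

Answer: 0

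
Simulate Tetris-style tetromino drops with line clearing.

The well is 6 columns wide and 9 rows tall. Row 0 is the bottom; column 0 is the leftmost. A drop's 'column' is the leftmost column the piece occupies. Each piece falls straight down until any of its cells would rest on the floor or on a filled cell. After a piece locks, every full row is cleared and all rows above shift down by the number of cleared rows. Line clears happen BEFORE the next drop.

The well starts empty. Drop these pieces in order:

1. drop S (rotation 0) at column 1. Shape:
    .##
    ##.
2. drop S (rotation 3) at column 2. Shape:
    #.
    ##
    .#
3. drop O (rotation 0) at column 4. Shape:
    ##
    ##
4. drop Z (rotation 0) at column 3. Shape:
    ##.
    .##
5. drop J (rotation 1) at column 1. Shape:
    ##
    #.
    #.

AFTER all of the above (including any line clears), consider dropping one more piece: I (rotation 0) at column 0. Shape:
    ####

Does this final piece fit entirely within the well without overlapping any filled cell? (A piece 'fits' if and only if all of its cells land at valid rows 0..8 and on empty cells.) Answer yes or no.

Drop 1: S rot0 at col 1 lands with bottom-row=0; cleared 0 line(s) (total 0); column heights now [0 1 2 2 0 0], max=2
Drop 2: S rot3 at col 2 lands with bottom-row=2; cleared 0 line(s) (total 0); column heights now [0 1 5 4 0 0], max=5
Drop 3: O rot0 at col 4 lands with bottom-row=0; cleared 0 line(s) (total 0); column heights now [0 1 5 4 2 2], max=5
Drop 4: Z rot0 at col 3 lands with bottom-row=3; cleared 0 line(s) (total 0); column heights now [0 1 5 5 5 4], max=5
Drop 5: J rot1 at col 1 lands with bottom-row=3; cleared 0 line(s) (total 0); column heights now [0 6 6 5 5 4], max=6
Test piece I rot0 at col 0 (width 4): heights before test = [0 6 6 5 5 4]; fits = True

Answer: yes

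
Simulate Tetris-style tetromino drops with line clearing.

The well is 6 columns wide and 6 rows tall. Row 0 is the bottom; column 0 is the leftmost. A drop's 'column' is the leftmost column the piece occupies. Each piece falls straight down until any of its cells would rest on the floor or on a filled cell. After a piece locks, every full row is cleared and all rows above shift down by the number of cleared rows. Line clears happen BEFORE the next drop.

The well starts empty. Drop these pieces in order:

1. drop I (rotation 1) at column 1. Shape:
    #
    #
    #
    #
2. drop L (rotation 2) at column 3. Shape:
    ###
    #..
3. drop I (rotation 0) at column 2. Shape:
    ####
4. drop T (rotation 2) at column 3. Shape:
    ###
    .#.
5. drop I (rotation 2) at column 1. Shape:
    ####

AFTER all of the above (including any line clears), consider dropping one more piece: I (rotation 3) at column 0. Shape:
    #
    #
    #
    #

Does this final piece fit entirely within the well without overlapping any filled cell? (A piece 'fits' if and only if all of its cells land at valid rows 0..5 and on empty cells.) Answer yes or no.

Drop 1: I rot1 at col 1 lands with bottom-row=0; cleared 0 line(s) (total 0); column heights now [0 4 0 0 0 0], max=4
Drop 2: L rot2 at col 3 lands with bottom-row=0; cleared 0 line(s) (total 0); column heights now [0 4 0 2 2 2], max=4
Drop 3: I rot0 at col 2 lands with bottom-row=2; cleared 0 line(s) (total 0); column heights now [0 4 3 3 3 3], max=4
Drop 4: T rot2 at col 3 lands with bottom-row=3; cleared 0 line(s) (total 0); column heights now [0 4 3 5 5 5], max=5
Drop 5: I rot2 at col 1 lands with bottom-row=5; cleared 0 line(s) (total 0); column heights now [0 6 6 6 6 5], max=6
Test piece I rot3 at col 0 (width 1): heights before test = [0 6 6 6 6 5]; fits = True

Answer: yes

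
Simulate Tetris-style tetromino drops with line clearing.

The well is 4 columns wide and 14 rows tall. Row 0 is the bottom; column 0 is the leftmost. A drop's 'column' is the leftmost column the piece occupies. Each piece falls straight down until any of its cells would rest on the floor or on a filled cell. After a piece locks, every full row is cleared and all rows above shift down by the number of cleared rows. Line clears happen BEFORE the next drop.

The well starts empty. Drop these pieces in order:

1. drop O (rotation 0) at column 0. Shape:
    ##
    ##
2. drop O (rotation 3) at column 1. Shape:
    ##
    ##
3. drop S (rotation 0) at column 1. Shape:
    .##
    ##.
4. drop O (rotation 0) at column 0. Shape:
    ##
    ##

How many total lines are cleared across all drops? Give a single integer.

Drop 1: O rot0 at col 0 lands with bottom-row=0; cleared 0 line(s) (total 0); column heights now [2 2 0 0], max=2
Drop 2: O rot3 at col 1 lands with bottom-row=2; cleared 0 line(s) (total 0); column heights now [2 4 4 0], max=4
Drop 3: S rot0 at col 1 lands with bottom-row=4; cleared 0 line(s) (total 0); column heights now [2 5 6 6], max=6
Drop 4: O rot0 at col 0 lands with bottom-row=5; cleared 1 line(s) (total 1); column heights now [6 6 5 0], max=6

Answer: 1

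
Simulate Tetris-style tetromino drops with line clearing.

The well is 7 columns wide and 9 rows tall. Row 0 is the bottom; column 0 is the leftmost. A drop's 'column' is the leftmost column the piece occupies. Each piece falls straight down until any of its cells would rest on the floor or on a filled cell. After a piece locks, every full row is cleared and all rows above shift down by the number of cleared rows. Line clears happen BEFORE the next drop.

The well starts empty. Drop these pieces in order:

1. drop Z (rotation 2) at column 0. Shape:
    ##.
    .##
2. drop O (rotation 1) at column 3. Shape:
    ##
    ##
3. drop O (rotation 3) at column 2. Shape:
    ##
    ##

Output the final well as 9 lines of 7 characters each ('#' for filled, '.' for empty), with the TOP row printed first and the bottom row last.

Drop 1: Z rot2 at col 0 lands with bottom-row=0; cleared 0 line(s) (total 0); column heights now [2 2 1 0 0 0 0], max=2
Drop 2: O rot1 at col 3 lands with bottom-row=0; cleared 0 line(s) (total 0); column heights now [2 2 1 2 2 0 0], max=2
Drop 3: O rot3 at col 2 lands with bottom-row=2; cleared 0 line(s) (total 0); column heights now [2 2 4 4 2 0 0], max=4

Answer: .......
.......
.......
.......
.......
..##...
..##...
##.##..
.####..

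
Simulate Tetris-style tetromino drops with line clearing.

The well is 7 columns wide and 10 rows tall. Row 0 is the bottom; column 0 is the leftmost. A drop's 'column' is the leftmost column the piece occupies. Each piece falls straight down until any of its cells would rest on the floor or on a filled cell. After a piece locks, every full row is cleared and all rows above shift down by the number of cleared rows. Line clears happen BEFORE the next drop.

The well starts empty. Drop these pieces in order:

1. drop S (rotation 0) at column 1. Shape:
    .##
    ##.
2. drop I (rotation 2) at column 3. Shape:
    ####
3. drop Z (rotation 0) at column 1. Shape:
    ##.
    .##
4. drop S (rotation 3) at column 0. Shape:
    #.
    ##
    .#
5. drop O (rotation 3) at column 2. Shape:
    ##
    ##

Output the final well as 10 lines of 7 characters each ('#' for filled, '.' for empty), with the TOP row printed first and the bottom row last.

Answer: .......
.......
#......
####...
.###...
.##....
..##...
...####
..##...
.##....

Derivation:
Drop 1: S rot0 at col 1 lands with bottom-row=0; cleared 0 line(s) (total 0); column heights now [0 1 2 2 0 0 0], max=2
Drop 2: I rot2 at col 3 lands with bottom-row=2; cleared 0 line(s) (total 0); column heights now [0 1 2 3 3 3 3], max=3
Drop 3: Z rot0 at col 1 lands with bottom-row=3; cleared 0 line(s) (total 0); column heights now [0 5 5 4 3 3 3], max=5
Drop 4: S rot3 at col 0 lands with bottom-row=5; cleared 0 line(s) (total 0); column heights now [8 7 5 4 3 3 3], max=8
Drop 5: O rot3 at col 2 lands with bottom-row=5; cleared 0 line(s) (total 0); column heights now [8 7 7 7 3 3 3], max=8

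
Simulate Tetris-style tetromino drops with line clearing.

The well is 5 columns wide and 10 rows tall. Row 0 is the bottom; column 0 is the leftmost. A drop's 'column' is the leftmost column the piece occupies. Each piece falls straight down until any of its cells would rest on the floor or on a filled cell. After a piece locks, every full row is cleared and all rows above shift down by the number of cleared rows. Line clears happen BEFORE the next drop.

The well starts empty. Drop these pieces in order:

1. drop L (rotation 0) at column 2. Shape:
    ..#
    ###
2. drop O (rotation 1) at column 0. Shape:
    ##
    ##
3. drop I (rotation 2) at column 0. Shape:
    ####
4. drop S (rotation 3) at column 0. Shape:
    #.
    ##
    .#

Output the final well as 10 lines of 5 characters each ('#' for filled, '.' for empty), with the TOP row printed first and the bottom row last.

Drop 1: L rot0 at col 2 lands with bottom-row=0; cleared 0 line(s) (total 0); column heights now [0 0 1 1 2], max=2
Drop 2: O rot1 at col 0 lands with bottom-row=0; cleared 1 line(s) (total 1); column heights now [1 1 0 0 1], max=1
Drop 3: I rot2 at col 0 lands with bottom-row=1; cleared 0 line(s) (total 1); column heights now [2 2 2 2 1], max=2
Drop 4: S rot3 at col 0 lands with bottom-row=2; cleared 0 line(s) (total 1); column heights now [5 4 2 2 1], max=5

Answer: .....
.....
.....
.....
.....
#....
##...
.#...
####.
##..#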